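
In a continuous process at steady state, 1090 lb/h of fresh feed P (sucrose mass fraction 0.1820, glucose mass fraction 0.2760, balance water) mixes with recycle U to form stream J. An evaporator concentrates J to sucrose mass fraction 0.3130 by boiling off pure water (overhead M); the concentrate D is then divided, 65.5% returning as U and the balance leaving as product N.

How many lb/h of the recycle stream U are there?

Overall sucrose balance (none leaves overhead): sucrose in fresh feed = sucrose in product, i.e. 1090×0.182 = (1−0.655)·D·0.313.
D = 198.38/(0.313×0.345) = 1837.1 lb/h.
Recycle U = 0.655×1837.1 = 1203.3 lb/h.

1203 lb/h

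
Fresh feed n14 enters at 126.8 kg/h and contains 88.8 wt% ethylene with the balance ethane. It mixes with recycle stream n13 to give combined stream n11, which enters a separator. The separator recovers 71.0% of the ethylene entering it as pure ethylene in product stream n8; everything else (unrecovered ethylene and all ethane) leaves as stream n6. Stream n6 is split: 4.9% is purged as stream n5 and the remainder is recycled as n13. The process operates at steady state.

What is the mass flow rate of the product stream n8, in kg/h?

ethylene in n11: m_A = 126.8×0.888 + (1−0.049)·(1−0.710)·m_A, so m_A = 112.6/0.7242 = 155.48 kg/h.
Product n8 = 0.710×155.48 = 110.39 kg/h.

110.4 kg/h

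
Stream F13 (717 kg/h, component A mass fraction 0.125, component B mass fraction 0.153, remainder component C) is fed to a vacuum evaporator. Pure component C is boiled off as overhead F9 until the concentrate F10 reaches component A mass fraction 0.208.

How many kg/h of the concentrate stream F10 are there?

430.9 kg/h

component A is conserved: 717×0.125 = 89.625 kg/h all reports to the concentrate.
Concentrate = 89.625/(target fraction) = 430.89 kg/h.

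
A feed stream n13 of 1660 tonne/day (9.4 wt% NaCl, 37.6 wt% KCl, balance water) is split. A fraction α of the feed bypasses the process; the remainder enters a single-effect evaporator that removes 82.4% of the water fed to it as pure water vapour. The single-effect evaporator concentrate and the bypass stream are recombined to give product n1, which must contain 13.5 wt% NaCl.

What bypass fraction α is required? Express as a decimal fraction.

All 1660×0.094 = 156.04 tonne/day of NaCl reaches n1, so n1 = 156.04/0.135 = 1155.9 tonne/day and vapour = 504.15 tonne/day.
The evaporator receives (1−α)·1660 of feed at 0.530 water and removes 0.824 of that water:
0.824×0.530×(1−α)×1660 = 504.15
(1−α) = 504.15/724.96 = 0.6954;  α = 0.3046.

0.305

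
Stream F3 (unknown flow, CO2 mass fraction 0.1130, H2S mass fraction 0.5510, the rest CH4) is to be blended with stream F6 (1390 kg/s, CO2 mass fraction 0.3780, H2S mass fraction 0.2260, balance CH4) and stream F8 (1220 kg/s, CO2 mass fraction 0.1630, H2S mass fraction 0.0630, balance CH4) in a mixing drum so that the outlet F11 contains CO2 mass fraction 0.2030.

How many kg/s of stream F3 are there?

Let F3 be the unknown flow. Total out = 2610 + F3.
CO2 balance: 724.28 + 0.113·F3 = 0.203·(2610 + F3)
(0.113 − 0.203)·F3 = 0.203×2610 − 724.28 = -194.45
F3 = -194.45 / -0.090 = 2160.6 kg/s

2161 kg/s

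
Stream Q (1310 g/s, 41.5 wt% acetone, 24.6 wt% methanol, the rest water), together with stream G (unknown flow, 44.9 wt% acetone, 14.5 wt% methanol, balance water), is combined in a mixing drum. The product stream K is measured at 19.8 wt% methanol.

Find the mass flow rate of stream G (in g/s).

1186 g/s

Let G be the unknown flow. Total out = 1310 + G.
methanol balance: 322.26 + 0.145·G = 0.198·(1310 + G)
(0.145 − 0.198)·G = 0.198×1310 − 322.26 = -62.88
G = -62.88 / -0.053 = 1186.4 g/s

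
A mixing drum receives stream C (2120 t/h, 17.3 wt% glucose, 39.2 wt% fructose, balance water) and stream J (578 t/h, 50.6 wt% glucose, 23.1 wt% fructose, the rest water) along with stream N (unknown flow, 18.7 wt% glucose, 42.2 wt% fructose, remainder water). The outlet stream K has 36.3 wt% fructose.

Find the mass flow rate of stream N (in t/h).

251.1 t/h

Let N be the unknown flow. Total out = 2698 + N.
fructose balance: 964.56 + 0.422·N = 0.363·(2698 + N)
(0.422 − 0.363)·N = 0.363×2698 − 964.56 = 14.816
N = 14.816 / 0.059 = 251.12 t/h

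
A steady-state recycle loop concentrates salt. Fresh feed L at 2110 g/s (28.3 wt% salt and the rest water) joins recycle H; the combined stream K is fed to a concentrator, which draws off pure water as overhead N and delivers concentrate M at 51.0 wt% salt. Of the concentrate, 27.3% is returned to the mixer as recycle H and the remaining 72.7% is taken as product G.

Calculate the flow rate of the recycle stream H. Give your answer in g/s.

439.7 g/s

Overall salt balance (none leaves overhead): salt in fresh feed = salt in product, i.e. 2110×0.283 = (1−0.273)·M·0.510.
M = 597.13/(0.510×0.727) = 1610.5 g/s.
Recycle H = 0.273×1610.5 = 439.67 g/s.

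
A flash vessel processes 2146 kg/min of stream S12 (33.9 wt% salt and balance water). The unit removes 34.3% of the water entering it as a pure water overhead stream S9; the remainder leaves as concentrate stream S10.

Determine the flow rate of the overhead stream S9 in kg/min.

486.5 kg/min

water entering = 2146×0.661 = 1418.5 kg/min; overhead removed = 0.343×1418.5 = 486.55 kg/min.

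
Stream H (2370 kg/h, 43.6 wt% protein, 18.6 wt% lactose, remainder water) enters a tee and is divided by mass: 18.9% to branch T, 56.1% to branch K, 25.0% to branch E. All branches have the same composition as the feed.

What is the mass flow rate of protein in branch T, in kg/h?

195.3 kg/h

Branch T total = 0.189×2370 = 447.93 kg/h.
protein in T = 0.436×447.93 = 195.3 kg/h.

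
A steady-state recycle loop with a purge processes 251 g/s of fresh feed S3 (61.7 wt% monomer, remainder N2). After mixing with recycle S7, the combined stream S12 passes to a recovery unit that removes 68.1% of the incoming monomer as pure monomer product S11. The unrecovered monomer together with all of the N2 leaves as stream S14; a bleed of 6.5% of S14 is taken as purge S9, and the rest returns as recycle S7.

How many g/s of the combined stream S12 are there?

1700 g/s

N2 enters only via S3 and leaves only via the purge: 251×0.383 = 0.065×(N2 in S14), and the recovery unit passes all N2, so N2 in S12 = N2 in S14 = 1479 g/s.
monomer in S12: m_A = 251×0.617 + (1−0.065)·(1−0.681)·m_A, so m_A = 154.87/0.7017 = 220.69 g/s.
S12 = 220.69 + 1479 = 1699.7 g/s.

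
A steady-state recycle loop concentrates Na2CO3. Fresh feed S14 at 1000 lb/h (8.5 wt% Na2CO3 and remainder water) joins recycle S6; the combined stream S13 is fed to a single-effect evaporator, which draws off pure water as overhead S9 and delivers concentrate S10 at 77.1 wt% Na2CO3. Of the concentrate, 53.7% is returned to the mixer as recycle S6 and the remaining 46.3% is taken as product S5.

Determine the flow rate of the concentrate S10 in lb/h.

238.1 lb/h

Overall Na2CO3 balance (none leaves overhead): Na2CO3 in fresh feed = Na2CO3 in product, i.e. 1000×0.085 = (1−0.537)·S10·0.771.
S10 = 85/(0.771×0.463) = 238.11 lb/h.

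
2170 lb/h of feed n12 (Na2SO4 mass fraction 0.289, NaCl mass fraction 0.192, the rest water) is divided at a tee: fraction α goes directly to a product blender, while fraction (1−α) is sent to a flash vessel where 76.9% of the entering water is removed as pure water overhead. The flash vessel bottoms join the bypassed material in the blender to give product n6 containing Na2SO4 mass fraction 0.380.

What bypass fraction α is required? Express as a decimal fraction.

All 2170×0.289 = 627.13 lb/h of Na2SO4 reaches n6, so n6 = 627.13/0.380 = 1650.3 lb/h and vapour = 519.66 lb/h.
The evaporator receives (1−α)·2170 of feed at 0.519 water and removes 0.769 of that water:
0.769×0.519×(1−α)×2170 = 519.66
(1−α) = 519.66/866.07 = 0.6000;  α = 0.4000.

0.400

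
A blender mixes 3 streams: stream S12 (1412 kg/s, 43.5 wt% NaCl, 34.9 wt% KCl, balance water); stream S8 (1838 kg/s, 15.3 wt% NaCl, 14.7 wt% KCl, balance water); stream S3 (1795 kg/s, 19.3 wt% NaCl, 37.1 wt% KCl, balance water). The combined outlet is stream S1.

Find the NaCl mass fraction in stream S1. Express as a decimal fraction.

0.2462

Total flow out = 1412 + 1838 + 1795 = 5045 kg/s.
NaCl in = 1412×0.435 + 1838×0.153 + 1795×0.193 = 1241.9 kg/s.
NaCl mass fraction in S1 = 1241.9/5045 = 0.2462.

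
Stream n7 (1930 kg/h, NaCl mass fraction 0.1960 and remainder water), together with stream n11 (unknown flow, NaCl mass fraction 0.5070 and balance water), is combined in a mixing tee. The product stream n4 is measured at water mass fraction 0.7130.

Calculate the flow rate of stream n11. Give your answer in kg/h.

798.3 kg/h

Let n11 be the unknown flow. Total out = 1930 + n11.
water balance: 1551.7 + 0.493·n11 = 0.713·(1930 + n11)
(0.493 − 0.713)·n11 = 0.713×1930 − 1551.7 = -175.63
n11 = -175.63 / -0.220 = 798.32 kg/h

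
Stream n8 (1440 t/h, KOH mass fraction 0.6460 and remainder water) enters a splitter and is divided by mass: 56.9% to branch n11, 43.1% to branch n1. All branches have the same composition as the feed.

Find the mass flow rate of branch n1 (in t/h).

Branch n1 flow = 0.431×1440 = 620.64 t/h.

620.6 t/h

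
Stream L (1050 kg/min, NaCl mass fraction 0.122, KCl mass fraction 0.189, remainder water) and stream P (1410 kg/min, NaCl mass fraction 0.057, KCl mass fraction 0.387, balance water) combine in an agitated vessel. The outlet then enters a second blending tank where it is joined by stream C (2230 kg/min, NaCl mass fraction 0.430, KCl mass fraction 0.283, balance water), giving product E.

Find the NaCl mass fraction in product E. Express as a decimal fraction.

Overall, product flow = 4690 kg/min.
NaCl in = 1050×0.122 + 1410×0.057 + 2230×0.430 = 1167.4 kg/min.
NaCl fraction in E = 0.249.

0.249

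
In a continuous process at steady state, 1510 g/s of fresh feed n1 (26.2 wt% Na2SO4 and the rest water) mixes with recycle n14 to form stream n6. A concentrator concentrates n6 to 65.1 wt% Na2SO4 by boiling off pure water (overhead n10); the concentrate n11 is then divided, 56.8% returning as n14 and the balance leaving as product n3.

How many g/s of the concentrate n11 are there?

1407 g/s

Overall Na2SO4 balance (none leaves overhead): Na2SO4 in fresh feed = Na2SO4 in product, i.e. 1510×0.262 = (1−0.568)·n11·0.651.
n11 = 395.62/(0.651×0.432) = 1406.7 g/s.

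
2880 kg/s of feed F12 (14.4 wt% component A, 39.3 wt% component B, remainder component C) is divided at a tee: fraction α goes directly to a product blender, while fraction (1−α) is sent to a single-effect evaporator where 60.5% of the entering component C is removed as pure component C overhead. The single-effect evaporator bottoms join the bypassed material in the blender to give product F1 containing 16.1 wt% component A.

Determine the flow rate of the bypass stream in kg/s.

1794 kg/s

All 2880×0.144 = 414.72 kg/s of component A reaches F1, so F1 = 414.72/0.161 = 2575.9 kg/s and vapour = 304.1 kg/s.
The evaporator receives (1−α)·2880 of feed at 0.463 component C and removes 0.605 of that component C:
0.605×0.463×(1−α)×2880 = 304.1
(1−α) = 304.1/806.73 = 0.3770;  α = 0.6230.
Bypass flow = 0.6230×2880 = 1794.4 kg/s.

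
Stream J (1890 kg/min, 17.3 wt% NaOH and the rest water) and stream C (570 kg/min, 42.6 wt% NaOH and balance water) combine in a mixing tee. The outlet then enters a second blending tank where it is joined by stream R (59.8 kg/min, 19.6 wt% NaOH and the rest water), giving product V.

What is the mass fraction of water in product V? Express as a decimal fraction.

0.7692

Overall, product flow = 2519.8 kg/min.
water in = 1890×0.827 + 570×0.574 + 59.8×0.804 = 1938.3 kg/min.
water fraction in V = 0.7692.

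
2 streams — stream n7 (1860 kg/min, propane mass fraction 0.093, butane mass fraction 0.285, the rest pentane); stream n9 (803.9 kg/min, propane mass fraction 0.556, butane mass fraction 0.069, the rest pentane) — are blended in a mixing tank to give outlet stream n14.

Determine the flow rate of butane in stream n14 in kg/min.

butane out = butane in = 1860×0.285 + 803.9×0.069 = 585.57 kg/min.

585.6 kg/min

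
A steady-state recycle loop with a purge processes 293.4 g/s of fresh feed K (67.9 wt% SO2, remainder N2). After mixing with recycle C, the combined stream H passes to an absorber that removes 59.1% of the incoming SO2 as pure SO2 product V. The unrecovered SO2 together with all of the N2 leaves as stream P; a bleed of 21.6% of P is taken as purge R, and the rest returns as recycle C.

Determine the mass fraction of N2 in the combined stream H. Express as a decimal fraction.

0.5979

N2 enters only via K and leaves only via the purge: 293.4×0.321 = 0.216×(N2 in P), and the absorber passes all N2, so N2 in H = N2 in P = 436.02 g/s.
SO2 in H: m_A = 293.4×0.679 + (1−0.216)·(1−0.591)·m_A, so m_A = 199.22/0.6793 = 293.25 g/s.
H = 293.25 + 436.02 = 729.28 g/s.
N2 fraction in H = 436.02/729.28 = 0.5979.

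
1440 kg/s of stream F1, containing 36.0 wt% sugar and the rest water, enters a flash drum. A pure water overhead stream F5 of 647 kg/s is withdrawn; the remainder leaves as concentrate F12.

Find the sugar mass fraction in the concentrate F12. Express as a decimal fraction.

sugar is not removed: 1440×0.360 = 518.4 kg/s of sugar enters F12.
Concentrate = 1440 − 647 = 793 kg/s.
Mass fraction = 518.4/793 = 0.654.

0.654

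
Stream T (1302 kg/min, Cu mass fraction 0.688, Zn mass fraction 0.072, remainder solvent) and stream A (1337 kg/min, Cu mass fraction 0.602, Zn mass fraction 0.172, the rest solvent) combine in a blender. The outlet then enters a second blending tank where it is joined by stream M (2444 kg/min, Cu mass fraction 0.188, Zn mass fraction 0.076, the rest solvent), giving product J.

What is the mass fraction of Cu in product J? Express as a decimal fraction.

0.425

Overall, product flow = 5083 kg/min.
Cu in = 1302×0.688 + 1337×0.602 + 2444×0.188 = 2160.1 kg/min.
Cu fraction in J = 0.425.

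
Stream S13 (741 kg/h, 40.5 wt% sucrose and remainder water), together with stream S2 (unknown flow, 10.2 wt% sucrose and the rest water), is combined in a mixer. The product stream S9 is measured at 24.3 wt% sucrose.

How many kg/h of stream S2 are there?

851.4 kg/h

Let S2 be the unknown flow. Total out = 741 + S2.
sucrose balance: 300.11 + 0.102·S2 = 0.243·(741 + S2)
(0.102 − 0.243)·S2 = 0.243×741 − 300.11 = -120.04
S2 = -120.04 / -0.141 = 851.36 kg/h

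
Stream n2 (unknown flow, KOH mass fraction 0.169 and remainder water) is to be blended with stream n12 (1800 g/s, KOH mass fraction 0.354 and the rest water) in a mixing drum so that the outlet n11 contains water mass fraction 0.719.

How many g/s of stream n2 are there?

Let n2 be the unknown flow. Total out = 1800 + n2.
water balance: 1162.8 + 0.831·n2 = 0.719·(1800 + n2)
(0.831 − 0.719)·n2 = 0.719×1800 − 1162.8 = 131.4
n2 = 131.4 / 0.112 = 1173.2 g/s

1173 g/s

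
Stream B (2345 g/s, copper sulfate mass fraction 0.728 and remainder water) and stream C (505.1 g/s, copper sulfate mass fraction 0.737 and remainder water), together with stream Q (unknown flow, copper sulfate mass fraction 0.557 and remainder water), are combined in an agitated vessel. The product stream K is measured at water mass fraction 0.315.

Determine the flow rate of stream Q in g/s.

Let Q be the unknown flow. Total out = 2850.1 + Q.
water balance: 770.68 + 0.443·Q = 0.315·(2850.1 + Q)
(0.443 − 0.315)·Q = 0.315×2850.1 − 770.68 = 127.1
Q = 127.1 / 0.128 = 992.97 g/s

993 g/s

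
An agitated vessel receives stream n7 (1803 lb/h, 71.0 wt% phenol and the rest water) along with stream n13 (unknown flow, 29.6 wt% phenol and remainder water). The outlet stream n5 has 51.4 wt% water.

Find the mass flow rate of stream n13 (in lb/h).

Let n13 be the unknown flow. Total out = 1803 + n13.
water balance: 522.87 + 0.704·n13 = 0.514·(1803 + n13)
(0.704 − 0.514)·n13 = 0.514×1803 − 522.87 = 403.87
n13 = 403.87 / 0.190 = 2125.6 lb/h

2126 lb/h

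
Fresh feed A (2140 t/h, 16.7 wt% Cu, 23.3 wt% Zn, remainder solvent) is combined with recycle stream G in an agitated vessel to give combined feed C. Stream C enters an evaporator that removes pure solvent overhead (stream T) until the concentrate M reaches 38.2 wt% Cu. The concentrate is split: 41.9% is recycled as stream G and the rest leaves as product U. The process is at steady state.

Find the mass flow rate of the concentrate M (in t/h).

Overall Cu balance (none leaves overhead): Cu in fresh feed = Cu in product, i.e. 2140×0.167 = (1−0.419)·M·0.382.
M = 357.38/(0.382×0.581) = 1610.2 t/h.

1610 t/h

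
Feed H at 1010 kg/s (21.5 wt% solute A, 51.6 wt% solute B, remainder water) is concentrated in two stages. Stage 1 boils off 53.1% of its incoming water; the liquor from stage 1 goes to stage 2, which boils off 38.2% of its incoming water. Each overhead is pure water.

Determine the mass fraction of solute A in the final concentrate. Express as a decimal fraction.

0.2658

water in feed = 1010×0.269 = 271.69 kg/s.
After stage 1: water left = (1−0.531)×271.69 = 127.42; stream total = 865.73 kg/s.
After stage 2: water left = (1−0.382)×127.42 = 78.747; final concentrate = 817.06 kg/s.
solute A fraction = 217.15/817.06 = 0.2658.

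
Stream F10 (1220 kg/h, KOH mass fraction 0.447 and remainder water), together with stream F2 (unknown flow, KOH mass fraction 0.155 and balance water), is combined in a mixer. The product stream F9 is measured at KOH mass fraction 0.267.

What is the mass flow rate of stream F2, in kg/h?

1961 kg/h

Let F2 be the unknown flow. Total out = 1220 + F2.
KOH balance: 545.34 + 0.155·F2 = 0.267·(1220 + F2)
(0.155 − 0.267)·F2 = 0.267×1220 − 545.34 = -219.6
F2 = -219.6 / -0.112 = 1960.7 kg/h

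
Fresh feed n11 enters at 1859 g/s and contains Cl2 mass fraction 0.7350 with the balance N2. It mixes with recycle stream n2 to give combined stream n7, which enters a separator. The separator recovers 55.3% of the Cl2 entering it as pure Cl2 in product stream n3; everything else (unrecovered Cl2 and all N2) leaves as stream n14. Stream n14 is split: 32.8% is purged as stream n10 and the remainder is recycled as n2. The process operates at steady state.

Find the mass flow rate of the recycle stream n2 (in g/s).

N2 enters only via n11 and leaves only via the purge: 1859×0.265 = 0.328×(N2 in n14), and the separator passes all N2, so N2 in n7 = N2 in n14 = 1501.9 g/s.
Cl2 in n7: m_A = 1859×0.735 + (1−0.328)·(1−0.553)·m_A, so m_A = 1366.4/0.6996 = 1953 g/s.
n14 = (1−0.553)×1953 + 1501.9 = 2374.9 g/s.
Recycle n2 = (1−0.328)×2374.9 = 1596 g/s.

1596 g/s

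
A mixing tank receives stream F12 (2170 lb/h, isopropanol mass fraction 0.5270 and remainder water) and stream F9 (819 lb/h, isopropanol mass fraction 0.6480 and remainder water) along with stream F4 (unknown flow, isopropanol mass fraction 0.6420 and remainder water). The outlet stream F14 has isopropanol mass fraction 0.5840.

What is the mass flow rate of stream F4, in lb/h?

1229 lb/h

Let F4 be the unknown flow. Total out = 2989 + F4.
isopropanol balance: 1674.3 + 0.642·F4 = 0.584·(2989 + F4)
(0.642 − 0.584)·F4 = 0.584×2989 − 1674.3 = 71.274
F4 = 71.274 / 0.058 = 1228.9 lb/h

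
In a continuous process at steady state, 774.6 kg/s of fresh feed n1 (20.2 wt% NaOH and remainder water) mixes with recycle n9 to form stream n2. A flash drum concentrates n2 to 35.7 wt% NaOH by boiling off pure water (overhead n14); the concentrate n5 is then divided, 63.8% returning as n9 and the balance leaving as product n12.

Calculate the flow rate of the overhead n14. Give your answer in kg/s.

Overall NaOH balance (none leaves overhead): NaOH in fresh feed = NaOH in product, i.e. 774.6×0.202 = (1−0.638)·n5·0.357.
n5 = 156.47/(0.357×0.362) = 1210.7 kg/s.
Recycle n9 = 0.638×1210.7 = 772.45 kg/s.
Combined feed n2 = 774.6 + 772.45 = 1547.1 kg/s.
Overhead n14 = n2 − n5 = 1547.1 − 1210.7 = 336.31 kg/s.

336.3 kg/s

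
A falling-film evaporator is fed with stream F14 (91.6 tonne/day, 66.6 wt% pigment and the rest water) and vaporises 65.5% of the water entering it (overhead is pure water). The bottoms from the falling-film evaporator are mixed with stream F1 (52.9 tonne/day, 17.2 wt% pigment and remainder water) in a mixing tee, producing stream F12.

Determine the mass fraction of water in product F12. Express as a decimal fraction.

Vapour removed = 0.655×0.334×91.6 = 20.039 tonne/day; concentrate = 71.561 tonne/day.
water reaching the mixer = 10.555 (from concentrate) + 52.9×0.828 = 54.356 tonne/day.
Product flow = 71.561 + 52.9 = 124.46 tonne/day; water fraction = 0.437.

0.437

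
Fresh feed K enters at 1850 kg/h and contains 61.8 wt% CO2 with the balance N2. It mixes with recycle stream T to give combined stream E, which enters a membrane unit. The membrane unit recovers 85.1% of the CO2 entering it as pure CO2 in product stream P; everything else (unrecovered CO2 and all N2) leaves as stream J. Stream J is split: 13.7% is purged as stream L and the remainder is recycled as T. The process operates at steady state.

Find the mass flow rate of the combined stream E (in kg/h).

N2 enters only via K and leaves only via the purge: 1850×0.382 = 0.137×(N2 in J), and the membrane unit passes all N2, so N2 in E = N2 in J = 5158.4 kg/h.
CO2 in E: m_A = 1850×0.618 + (1−0.137)·(1−0.851)·m_A, so m_A = 1143.3/0.8714 = 1312 kg/h.
E = 1312 + 5158.4 = 6470.4 kg/h.

6470 kg/h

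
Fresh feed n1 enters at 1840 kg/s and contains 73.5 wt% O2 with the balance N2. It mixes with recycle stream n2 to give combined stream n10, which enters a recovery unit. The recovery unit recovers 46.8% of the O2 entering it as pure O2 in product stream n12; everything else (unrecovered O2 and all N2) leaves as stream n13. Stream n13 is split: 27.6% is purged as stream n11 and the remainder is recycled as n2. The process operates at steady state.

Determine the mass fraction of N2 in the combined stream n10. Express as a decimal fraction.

0.445

N2 enters only via n1 and leaves only via the purge: 1840×0.265 = 0.276×(N2 in n13), and the recovery unit passes all N2, so N2 in n10 = N2 in n13 = 1766.7 kg/s.
O2 in n10: m_A = 1840×0.735 + (1−0.276)·(1−0.468)·m_A, so m_A = 1352.4/0.6148 = 2199.6 kg/s.
n10 = 2199.6 + 1766.7 = 3966.3 kg/s.
N2 fraction in n10 = 1766.7/3966.3 = 0.445.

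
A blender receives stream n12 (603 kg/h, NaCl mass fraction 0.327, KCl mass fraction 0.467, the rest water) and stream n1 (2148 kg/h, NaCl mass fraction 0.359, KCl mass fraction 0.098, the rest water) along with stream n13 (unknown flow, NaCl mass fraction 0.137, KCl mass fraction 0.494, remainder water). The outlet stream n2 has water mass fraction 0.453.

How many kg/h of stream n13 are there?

Let n13 be the unknown flow. Total out = 2751 + n13.
water balance: 1290.6 + 0.369·n13 = 0.453·(2751 + n13)
(0.369 − 0.453)·n13 = 0.453×2751 − 1290.6 = -44.379
n13 = -44.379 / -0.084 = 528.32 kg/h

528.3 kg/h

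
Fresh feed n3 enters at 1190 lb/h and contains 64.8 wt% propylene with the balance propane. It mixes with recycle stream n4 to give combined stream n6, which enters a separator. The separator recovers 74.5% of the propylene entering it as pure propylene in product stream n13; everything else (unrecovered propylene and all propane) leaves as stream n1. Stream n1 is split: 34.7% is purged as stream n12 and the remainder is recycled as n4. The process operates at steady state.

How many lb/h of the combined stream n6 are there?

2132 lb/h

propane enters only via n3 and leaves only via the purge: 1190×0.352 = 0.347×(propane in n1), and the separator passes all propane, so propane in n6 = propane in n1 = 1207.1 lb/h.
propylene in n6: m_A = 1190×0.648 + (1−0.347)·(1−0.745)·m_A, so m_A = 771.12/0.8335 = 925.18 lb/h.
n6 = 925.18 + 1207.1 = 2132.3 lb/h.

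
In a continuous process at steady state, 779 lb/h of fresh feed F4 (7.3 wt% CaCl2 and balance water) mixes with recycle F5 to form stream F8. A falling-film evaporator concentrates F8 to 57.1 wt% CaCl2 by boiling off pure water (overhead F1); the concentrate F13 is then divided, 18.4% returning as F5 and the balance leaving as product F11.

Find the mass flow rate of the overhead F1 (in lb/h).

Overall CaCl2 balance (none leaves overhead): CaCl2 in fresh feed = CaCl2 in product, i.e. 779×0.073 = (1−0.184)·F13·0.571.
F13 = 56.867/(0.571×0.816) = 122.05 lb/h.
Recycle F5 = 0.184×122.05 = 22.457 lb/h.
Combined feed F8 = 779 + 22.457 = 801.46 lb/h.
Overhead F1 = F8 − F13 = 801.46 − 122.05 = 679.41 lb/h.

679.4 lb/h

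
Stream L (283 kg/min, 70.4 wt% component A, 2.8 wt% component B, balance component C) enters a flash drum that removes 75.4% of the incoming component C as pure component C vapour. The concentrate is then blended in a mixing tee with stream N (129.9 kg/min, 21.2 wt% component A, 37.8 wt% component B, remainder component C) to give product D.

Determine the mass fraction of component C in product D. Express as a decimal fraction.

Vapour removed = 0.754×0.268×283 = 57.186 kg/min; concentrate = 225.81 kg/min.
component C reaching the mixer = 18.658 (from concentrate) + 129.9×0.410 = 71.917 kg/min.
Product flow = 225.81 + 129.9 = 355.71 kg/min; component C fraction = 0.202.

0.202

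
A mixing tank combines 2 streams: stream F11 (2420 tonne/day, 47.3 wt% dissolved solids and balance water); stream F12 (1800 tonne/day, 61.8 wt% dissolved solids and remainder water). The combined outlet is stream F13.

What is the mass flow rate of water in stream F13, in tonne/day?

water out = water in = 2420×0.527 + 1800×0.382 = 1962.9 tonne/day.

1963 tonne/day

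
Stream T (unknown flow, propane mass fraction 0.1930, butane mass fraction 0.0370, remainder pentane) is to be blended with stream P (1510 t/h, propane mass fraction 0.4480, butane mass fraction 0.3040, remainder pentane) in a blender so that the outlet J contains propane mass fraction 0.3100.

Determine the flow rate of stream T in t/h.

Let T be the unknown flow. Total out = 1510 + T.
propane balance: 676.48 + 0.193·T = 0.310·(1510 + T)
(0.193 − 0.310)·T = 0.310×1510 − 676.48 = -208.38
T = -208.38 / -0.117 = 1781 t/h

1781 t/h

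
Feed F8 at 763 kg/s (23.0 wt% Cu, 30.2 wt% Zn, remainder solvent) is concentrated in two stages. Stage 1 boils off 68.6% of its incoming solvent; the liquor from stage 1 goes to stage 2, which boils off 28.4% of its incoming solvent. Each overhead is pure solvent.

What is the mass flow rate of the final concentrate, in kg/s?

486.2 kg/s

solvent in feed = 763×0.468 = 357.08 kg/s.
After stage 1: solvent left = (1−0.686)×357.08 = 112.12; stream total = 518.04 kg/s.
After stage 2: solvent left = (1−0.284)×112.12 = 80.281; final concentrate = 486.2 kg/s.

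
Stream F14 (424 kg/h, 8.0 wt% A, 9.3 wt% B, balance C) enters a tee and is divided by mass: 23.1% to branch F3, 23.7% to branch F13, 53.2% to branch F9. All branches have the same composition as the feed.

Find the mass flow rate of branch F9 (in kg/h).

225.6 kg/h

Branch F9 flow = 0.532×424 = 225.57 kg/h.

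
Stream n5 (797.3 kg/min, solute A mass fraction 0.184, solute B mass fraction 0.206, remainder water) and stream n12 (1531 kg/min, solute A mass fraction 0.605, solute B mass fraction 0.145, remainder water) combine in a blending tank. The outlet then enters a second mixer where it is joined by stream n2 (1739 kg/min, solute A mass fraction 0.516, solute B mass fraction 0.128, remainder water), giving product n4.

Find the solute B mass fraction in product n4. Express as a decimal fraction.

0.150

Overall, product flow = 4067.3 kg/min.
solute B in = 797.3×0.206 + 1531×0.145 + 1739×0.128 = 608.83 kg/min.
solute B fraction in n4 = 0.150.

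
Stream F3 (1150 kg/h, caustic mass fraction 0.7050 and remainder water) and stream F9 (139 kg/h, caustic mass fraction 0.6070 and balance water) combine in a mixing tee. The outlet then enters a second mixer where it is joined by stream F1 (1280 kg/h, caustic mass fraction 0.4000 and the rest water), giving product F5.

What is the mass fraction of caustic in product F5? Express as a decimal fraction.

0.5477

Overall, product flow = 2569 kg/h.
caustic in = 1150×0.705 + 139×0.607 + 1280×0.400 = 1407.1 kg/h.
caustic fraction in F5 = 0.5477.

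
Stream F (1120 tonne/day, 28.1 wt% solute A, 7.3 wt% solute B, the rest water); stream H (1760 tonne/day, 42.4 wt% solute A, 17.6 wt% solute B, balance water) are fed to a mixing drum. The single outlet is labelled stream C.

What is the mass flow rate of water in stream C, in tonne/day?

1428 tonne/day

water out = water in = 1120×0.646 + 1760×0.400 = 1427.5 tonne/day.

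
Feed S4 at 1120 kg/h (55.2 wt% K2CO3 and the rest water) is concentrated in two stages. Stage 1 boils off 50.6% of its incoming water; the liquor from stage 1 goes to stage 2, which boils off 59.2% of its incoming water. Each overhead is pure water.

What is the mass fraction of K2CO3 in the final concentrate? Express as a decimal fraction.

0.859

water in feed = 1120×0.448 = 501.76 kg/h.
After stage 1: water left = (1−0.506)×501.76 = 247.87; stream total = 866.11 kg/h.
After stage 2: water left = (1−0.592)×247.87 = 101.13; final concentrate = 719.37 kg/h.
K2CO3 fraction = 618.24/719.37 = 0.859.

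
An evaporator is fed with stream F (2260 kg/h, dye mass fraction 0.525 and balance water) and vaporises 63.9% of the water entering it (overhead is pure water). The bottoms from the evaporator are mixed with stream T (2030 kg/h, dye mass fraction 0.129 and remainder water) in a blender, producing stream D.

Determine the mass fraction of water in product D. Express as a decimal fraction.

0.598

Vapour removed = 0.639×0.475×2260 = 685.97 kg/h; concentrate = 1574 kg/h.
water reaching the mixer = 387.53 (from concentrate) + 2030×0.871 = 2155.7 kg/h.
Product flow = 1574 + 2030 = 3604 kg/h; water fraction = 0.598.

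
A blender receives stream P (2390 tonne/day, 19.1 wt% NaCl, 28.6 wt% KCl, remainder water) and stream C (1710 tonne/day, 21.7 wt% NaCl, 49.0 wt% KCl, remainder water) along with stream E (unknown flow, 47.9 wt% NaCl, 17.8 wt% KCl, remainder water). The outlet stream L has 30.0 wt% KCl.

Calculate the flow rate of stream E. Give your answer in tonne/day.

Let E be the unknown flow. Total out = 4100 + E.
KCl balance: 1521.4 + 0.178·E = 0.300·(4100 + E)
(0.178 − 0.300)·E = 0.300×4100 − 1521.4 = -291.44
E = -291.44 / -0.122 = 2388.9 tonne/day

2389 tonne/day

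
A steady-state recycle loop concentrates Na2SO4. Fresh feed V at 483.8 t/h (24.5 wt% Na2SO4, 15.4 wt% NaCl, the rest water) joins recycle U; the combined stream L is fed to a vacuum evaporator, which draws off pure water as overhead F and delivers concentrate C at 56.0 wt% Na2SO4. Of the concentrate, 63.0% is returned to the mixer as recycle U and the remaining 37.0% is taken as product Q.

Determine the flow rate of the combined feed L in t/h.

844.2 t/h

Overall Na2SO4 balance (none leaves overhead): Na2SO4 in fresh feed = Na2SO4 in product, i.e. 483.8×0.245 = (1−0.630)·C·0.560.
C = 118.53/(0.560×0.370) = 572.06 t/h.
Recycle U = 0.630×572.06 = 360.4 t/h.
Combined feed L = 483.8 + 360.4 = 844.2 t/h.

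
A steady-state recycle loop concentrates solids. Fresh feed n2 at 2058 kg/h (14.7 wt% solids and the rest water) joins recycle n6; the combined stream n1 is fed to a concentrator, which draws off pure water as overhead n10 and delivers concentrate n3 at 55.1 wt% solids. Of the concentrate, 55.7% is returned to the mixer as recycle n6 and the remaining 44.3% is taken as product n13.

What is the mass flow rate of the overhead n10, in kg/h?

Overall solids balance (none leaves overhead): solids in fresh feed = solids in product, i.e. 2058×0.147 = (1−0.557)·n3·0.551.
n3 = 302.53/(0.551×0.443) = 1239.4 kg/h.
Recycle n6 = 0.557×1239.4 = 690.34 kg/h.
Combined feed n1 = 2058 + 690.34 = 2748.3 kg/h.
Overhead n10 = n1 − n3 = 2748.3 − 1239.4 = 1509 kg/h.

1509 kg/h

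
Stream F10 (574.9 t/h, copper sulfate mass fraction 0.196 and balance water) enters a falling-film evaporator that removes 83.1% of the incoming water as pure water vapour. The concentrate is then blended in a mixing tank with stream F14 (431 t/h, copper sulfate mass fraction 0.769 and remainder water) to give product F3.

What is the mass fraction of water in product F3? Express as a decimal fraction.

Vapour removed = 0.831×0.804×574.9 = 384.1 t/h; concentrate = 190.8 t/h.
water reaching the mixer = 78.115 (from concentrate) + 431×0.231 = 177.68 t/h.
Product flow = 190.8 + 431 = 621.8 t/h; water fraction = 0.286.

0.286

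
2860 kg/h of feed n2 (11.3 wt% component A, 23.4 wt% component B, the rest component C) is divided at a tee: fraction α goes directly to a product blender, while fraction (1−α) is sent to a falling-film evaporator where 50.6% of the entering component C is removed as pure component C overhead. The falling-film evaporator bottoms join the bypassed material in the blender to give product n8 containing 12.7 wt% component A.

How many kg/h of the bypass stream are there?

1906 kg/h

All 2860×0.113 = 323.18 kg/h of component A reaches n8, so n8 = 323.18/0.127 = 2544.7 kg/h and vapour = 315.28 kg/h.
The evaporator receives (1−α)·2860 of feed at 0.653 component C and removes 0.506 of that component C:
0.506×0.653×(1−α)×2860 = 315.28
(1−α) = 315.28/945 = 0.3336;  α = 0.6664.
Bypass flow = 0.6664×2860 = 1905.8 kg/h.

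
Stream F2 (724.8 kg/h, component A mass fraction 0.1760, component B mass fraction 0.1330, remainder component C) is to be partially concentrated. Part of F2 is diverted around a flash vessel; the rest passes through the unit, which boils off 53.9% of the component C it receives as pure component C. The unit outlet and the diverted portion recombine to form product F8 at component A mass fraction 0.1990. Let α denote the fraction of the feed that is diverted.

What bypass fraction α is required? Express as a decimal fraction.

All 724.8×0.176 = 127.56 kg/h of component A reaches F8, so F8 = 127.56/0.199 = 641.03 kg/h and vapour = 83.771 kg/h.
The evaporator receives (1−α)·724.8 of feed at 0.691 component C and removes 0.539 of that component C:
0.539×0.691×(1−α)×724.8 = 83.771
(1−α) = 83.771/269.95 = 0.3103;  α = 0.6897.

0.690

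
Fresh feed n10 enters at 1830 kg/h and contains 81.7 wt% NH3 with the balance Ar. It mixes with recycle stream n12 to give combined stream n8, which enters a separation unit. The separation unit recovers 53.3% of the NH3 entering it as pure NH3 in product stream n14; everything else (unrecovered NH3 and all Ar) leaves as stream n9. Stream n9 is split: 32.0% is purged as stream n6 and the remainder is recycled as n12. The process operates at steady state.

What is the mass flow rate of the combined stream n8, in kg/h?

Ar enters only via n10 and leaves only via the purge: 1830×0.183 = 0.320×(Ar in n9), and the separation unit passes all Ar, so Ar in n8 = Ar in n9 = 1046.5 kg/h.
NH3 in n8: m_A = 1830×0.817 + (1−0.320)·(1−0.533)·m_A, so m_A = 1495.1/0.6824 = 2190.8 kg/h.
n8 = 2190.8 + 1046.5 = 3237.4 kg/h.

3237 kg/h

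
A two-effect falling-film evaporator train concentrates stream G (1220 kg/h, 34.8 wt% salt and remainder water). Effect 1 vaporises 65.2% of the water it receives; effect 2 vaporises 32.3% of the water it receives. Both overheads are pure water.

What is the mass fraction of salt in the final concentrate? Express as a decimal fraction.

water in feed = 1220×0.652 = 795.44 kg/h.
After stage 1: water left = (1−0.652)×795.44 = 276.81; stream total = 701.37 kg/h.
After stage 2: water left = (1−0.323)×276.81 = 187.4; final concentrate = 611.96 kg/h.
salt fraction = 424.56/611.96 = 0.6938.

0.6938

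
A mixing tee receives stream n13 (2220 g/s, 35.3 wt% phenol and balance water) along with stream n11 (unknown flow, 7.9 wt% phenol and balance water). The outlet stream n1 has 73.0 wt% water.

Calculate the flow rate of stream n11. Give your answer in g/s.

964.7 g/s

Let n11 be the unknown flow. Total out = 2220 + n11.
water balance: 1436.3 + 0.921·n11 = 0.730·(2220 + n11)
(0.921 − 0.730)·n11 = 0.730×2220 − 1436.3 = 184.26
n11 = 184.26 / 0.191 = 964.71 g/s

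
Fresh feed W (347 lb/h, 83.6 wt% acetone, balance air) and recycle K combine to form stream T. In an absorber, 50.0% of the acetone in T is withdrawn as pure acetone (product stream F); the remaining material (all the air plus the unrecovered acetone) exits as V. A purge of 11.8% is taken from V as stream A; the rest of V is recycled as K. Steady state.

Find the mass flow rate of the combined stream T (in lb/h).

air enters only via W and leaves only via the purge: 347×0.164 = 0.118×(air in V), and the absorber passes all air, so air in T = air in V = 482.27 lb/h.
acetone in T: m_A = 347×0.836 + (1−0.118)·(1−0.500)·m_A, so m_A = 290.09/0.5590 = 518.95 lb/h.
T = 518.95 + 482.27 = 1001.2 lb/h.

1001 lb/h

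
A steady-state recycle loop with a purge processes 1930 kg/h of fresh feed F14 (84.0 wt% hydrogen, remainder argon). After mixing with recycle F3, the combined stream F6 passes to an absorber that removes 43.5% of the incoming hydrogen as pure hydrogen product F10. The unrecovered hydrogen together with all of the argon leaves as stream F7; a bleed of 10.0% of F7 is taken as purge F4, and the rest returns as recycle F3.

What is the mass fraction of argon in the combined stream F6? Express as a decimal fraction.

argon enters only via F14 and leaves only via the purge: 1930×0.160 = 0.100×(argon in F7), and the absorber passes all argon, so argon in F6 = argon in F7 = 3088 kg/h.
hydrogen in F6: m_A = 1930×0.840 + (1−0.100)·(1−0.435)·m_A, so m_A = 1621.2/0.4915 = 3298.5 kg/h.
F6 = 3298.5 + 3088 = 6386.5 kg/h.
argon fraction in F6 = 3088/6386.5 = 0.4835.

0.4835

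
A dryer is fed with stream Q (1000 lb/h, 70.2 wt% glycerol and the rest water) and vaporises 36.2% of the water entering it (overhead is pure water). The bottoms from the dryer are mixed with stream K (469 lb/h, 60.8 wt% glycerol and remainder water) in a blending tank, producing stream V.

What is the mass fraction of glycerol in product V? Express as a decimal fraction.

0.725

Vapour removed = 0.362×0.298×1000 = 107.88 lb/h; concentrate = 892.12 lb/h.
glycerol reaching the mixer = 702 (from concentrate) + 469×0.608 = 987.15 lb/h.
Product flow = 892.12 + 469 = 1361.1 lb/h; glycerol fraction = 0.725.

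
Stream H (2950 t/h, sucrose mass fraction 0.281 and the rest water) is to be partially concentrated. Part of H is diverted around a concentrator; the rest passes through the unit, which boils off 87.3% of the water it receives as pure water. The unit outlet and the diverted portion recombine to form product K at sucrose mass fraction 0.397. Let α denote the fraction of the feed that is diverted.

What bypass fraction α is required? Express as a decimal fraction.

0.534

All 2950×0.281 = 828.95 t/h of sucrose reaches K, so K = 828.95/0.397 = 2088 t/h and vapour = 861.96 t/h.
The evaporator receives (1−α)·2950 of feed at 0.719 water and removes 0.873 of that water:
0.873×0.719×(1−α)×2950 = 861.96
(1−α) = 861.96/1851.7 = 0.4655;  α = 0.5345.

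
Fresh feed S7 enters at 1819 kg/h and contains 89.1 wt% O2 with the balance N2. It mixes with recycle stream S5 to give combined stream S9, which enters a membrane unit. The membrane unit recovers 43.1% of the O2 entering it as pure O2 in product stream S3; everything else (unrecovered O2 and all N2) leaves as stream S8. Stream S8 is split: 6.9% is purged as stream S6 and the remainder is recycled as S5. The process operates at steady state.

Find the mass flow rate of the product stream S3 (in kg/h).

O2 in S9: m_A = 1819×0.891 + (1−0.069)·(1−0.431)·m_A, so m_A = 1620.7/0.4703 = 3446.4 kg/h.
Product S3 = 0.431×3446.4 = 1485.4 kg/h.

1485 kg/h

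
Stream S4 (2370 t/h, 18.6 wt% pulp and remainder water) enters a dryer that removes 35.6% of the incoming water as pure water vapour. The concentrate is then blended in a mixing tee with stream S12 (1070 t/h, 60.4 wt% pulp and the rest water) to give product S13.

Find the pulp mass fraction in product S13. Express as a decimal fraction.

0.3948

Vapour removed = 0.356×0.814×2370 = 686.79 t/h; concentrate = 1683.2 t/h.
pulp reaching the mixer = 440.82 (from concentrate) + 1070×0.604 = 1087.1 t/h.
Product flow = 1683.2 + 1070 = 2753.2 t/h; pulp fraction = 0.3948.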